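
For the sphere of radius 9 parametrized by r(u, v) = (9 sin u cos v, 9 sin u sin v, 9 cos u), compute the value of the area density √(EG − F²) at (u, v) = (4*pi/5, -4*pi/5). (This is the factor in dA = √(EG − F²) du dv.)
√(EG − F²)|_{(4*pi/5, -4*pi/5)} = 81*sqrt(10 - 2*sqrt(5))/4

E = 81, F = 0, G = 81*sin(u)^2, so EG − F² = 6561*sin(u)^2. Taking the positive square root: √(EG − F²) = 81*Abs(sin(u)). At (u, v) = (4*pi/5, -4*pi/5): 81*sqrt(10 - 2*sqrt(5))/4.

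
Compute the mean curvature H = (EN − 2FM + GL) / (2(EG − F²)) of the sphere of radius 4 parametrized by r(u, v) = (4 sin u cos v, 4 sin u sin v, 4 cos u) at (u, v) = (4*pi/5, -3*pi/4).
H = -1/4

With E = 16, F = 0, G = 16*sin(u)^2, L = -4*sin(u)/Abs(sin(u)), M = 0, N = -4*sin(u)^3/Abs(sin(u)), assemble
  H = (EN − 2FM + GL) / (2(EG − F²)) = -sin(u)/(4*Abs(sin(u))).
At (u, v) = (4*pi/5, -3*pi/4): H = -1/4.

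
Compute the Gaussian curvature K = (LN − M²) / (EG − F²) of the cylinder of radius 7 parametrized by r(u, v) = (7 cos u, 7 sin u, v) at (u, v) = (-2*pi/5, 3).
K = 0

Coefficients of the first fundamental form: E = 49, F = 0, G = 1.
Coefficients of the second fundamental form: L = -7, M = 0, N = 0.
Assemble K = (LN − M²)/(EG − F²) = 0. At (u, v) = (-2*pi/5, 3): K = 0.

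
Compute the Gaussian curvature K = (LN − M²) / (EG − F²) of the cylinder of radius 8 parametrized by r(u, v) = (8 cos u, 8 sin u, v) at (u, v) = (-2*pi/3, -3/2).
K = 0

Coefficients of the first fundamental form: E = 64, F = 0, G = 1.
Coefficients of the second fundamental form: L = -8, M = 0, N = 0.
Assemble K = (LN − M²)/(EG − F²) = 0. At (u, v) = (-2*pi/3, -3/2): K = 0.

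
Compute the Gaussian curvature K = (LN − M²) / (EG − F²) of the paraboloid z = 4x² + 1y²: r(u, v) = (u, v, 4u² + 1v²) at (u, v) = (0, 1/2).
K = 4

Coefficients of the first fundamental form: E = 64*u^2 + 1, F = 16*u*v, G = 4*v^2 + 1.
Coefficients of the second fundamental form: L = 8/sqrt(64*u^2 + 4*v^2 + 1), M = 0, N = 2/sqrt(64*u^2 + 4*v^2 + 1).
Assemble K = (LN − M²)/(EG − F²) = 16/(4096*u^4 + 512*u^2*v^2 + 128*u^2 + 16*v^4 + 8*v^2 + 1). At (u, v) = (0, 1/2): K = 4.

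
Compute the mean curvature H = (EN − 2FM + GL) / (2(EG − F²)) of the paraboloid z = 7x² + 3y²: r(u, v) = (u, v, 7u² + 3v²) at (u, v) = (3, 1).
H = 5554*sqrt(1801)/3243601

With E = 196*u^2 + 1, F = 84*u*v, G = 36*v^2 + 1, L = 14/sqrt(196*u^2 + 36*v^2 + 1), M = 0, N = 6/sqrt(196*u^2 + 36*v^2 + 1), assemble
  H = (EN − 2FM + GL) / (2(EG − F²)) = 2*(294*u^2 + 126*v^2 + 5)/(196*u^2 + 36*v^2 + 1)^(3/2).
At (u, v) = (3, 1): H = 5554*sqrt(1801)/3243601.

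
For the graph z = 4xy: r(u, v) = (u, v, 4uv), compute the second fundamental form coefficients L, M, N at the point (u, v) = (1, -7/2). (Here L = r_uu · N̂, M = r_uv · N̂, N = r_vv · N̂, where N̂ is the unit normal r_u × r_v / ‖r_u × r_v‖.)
L = 0;  M = 4*sqrt(213)/213;  N = 0

Compute the unit normal N̂(u, v) = (-4*v/sqrt(16*u^2 + 16*v^2 + 1), -4*u/sqrt(16*u^2 + 16*v^2 + 1), 1/sqrt(16*u^2 + 16*v^2 + 1)), and the second partials r_uu, r_uv, r_vv. Take dot products:
  L(u, v) = r_uu · N̂ = 0,
  M(u, v) = r_uv · N̂ = 4/sqrt(16*u^2 + 16*v^2 + 1),
  N(u, v) = r_vv · N̂ = 0.
Evaluating at (u, v) = (1, -7/2):
  L = 0, M = 4*sqrt(213)/213, N = 0.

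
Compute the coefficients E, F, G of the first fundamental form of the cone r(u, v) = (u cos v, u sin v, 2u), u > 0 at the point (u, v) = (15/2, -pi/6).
E = 5;  F = 0;  G = 225/4

Partials: r_u = (cos(v), sin(v), 2), r_v = (-u*sin(v), u*cos(v), 0). As functions of (u, v):
  E = r_u · r_u = 5,
  F = r_u · r_v = 0,
  G = r_v · r_v = u^2.
Evaluating at (u, v) = (15/2, -pi/6): E = 5, F = 0, G = 225/4.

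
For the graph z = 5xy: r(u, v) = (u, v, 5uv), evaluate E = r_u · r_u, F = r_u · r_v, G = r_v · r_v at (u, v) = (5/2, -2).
E = 101;  F = -125;  G = 629/4

Partials: r_u = (1, 0, 5*v), r_v = (0, 1, 5*u). As functions of (u, v):
  E = r_u · r_u = 25*v^2 + 1,
  F = r_u · r_v = 25*u*v,
  G = r_v · r_v = 25*u^2 + 1.
Evaluating at (u, v) = (5/2, -2): E = 101, F = -125, G = 629/4.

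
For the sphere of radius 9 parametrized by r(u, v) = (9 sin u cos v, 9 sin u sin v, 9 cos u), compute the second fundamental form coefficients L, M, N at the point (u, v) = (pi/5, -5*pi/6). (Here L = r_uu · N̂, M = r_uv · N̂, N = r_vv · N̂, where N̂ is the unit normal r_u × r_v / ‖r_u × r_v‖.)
L = -9;  M = 0;  N = -45/8 + 9*sqrt(5)/8

Compute the unit normal N̂(u, v) = (sin(u)^2*cos(v)/Abs(sin(u)), sin(u)^2*sin(v)/Abs(sin(u)), sin(2*u)/(2*Abs(sin(u)))), and the second partials r_uu, r_uv, r_vv. Take dot products:
  L(u, v) = r_uu · N̂ = -9*sin(u)/Abs(sin(u)),
  M(u, v) = r_uv · N̂ = 0,
  N(u, v) = r_vv · N̂ = -9*sin(u)^3/Abs(sin(u)).
Evaluating at (u, v) = (pi/5, -5*pi/6):
  L = -9, M = 0, N = -45/8 + 9*sqrt(5)/8.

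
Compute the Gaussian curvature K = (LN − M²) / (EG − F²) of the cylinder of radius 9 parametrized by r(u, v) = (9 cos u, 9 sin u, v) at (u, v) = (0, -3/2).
K = 0

Coefficients of the first fundamental form: E = 81, F = 0, G = 1.
Coefficients of the second fundamental form: L = -9, M = 0, N = 0.
Assemble K = (LN − M²)/(EG − F²) = 0. At (u, v) = (0, -3/2): K = 0.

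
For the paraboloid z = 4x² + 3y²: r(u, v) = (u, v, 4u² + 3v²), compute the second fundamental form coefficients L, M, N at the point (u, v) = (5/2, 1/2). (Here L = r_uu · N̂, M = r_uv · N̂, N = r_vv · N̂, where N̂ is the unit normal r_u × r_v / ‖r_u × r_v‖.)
L = 4*sqrt(410)/205;  M = 0;  N = 3*sqrt(410)/205

Compute the unit normal N̂(u, v) = (-8*u/sqrt(64*u^2 + 36*v^2 + 1), -6*v/sqrt(64*u^2 + 36*v^2 + 1), 1/sqrt(64*u^2 + 36*v^2 + 1)), and the second partials r_uu, r_uv, r_vv. Take dot products:
  L(u, v) = r_uu · N̂ = 8/sqrt(64*u^2 + 36*v^2 + 1),
  M(u, v) = r_uv · N̂ = 0,
  N(u, v) = r_vv · N̂ = 6/sqrt(64*u^2 + 36*v^2 + 1).
Evaluating at (u, v) = (5/2, 1/2):
  L = 4*sqrt(410)/205, M = 0, N = 3*sqrt(410)/205.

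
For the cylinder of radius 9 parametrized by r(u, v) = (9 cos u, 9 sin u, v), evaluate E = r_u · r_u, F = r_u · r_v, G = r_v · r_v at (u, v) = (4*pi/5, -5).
E = 81;  F = 0;  G = 1

Partials: r_u = (-9*sin(u), 9*cos(u), 0), r_v = (0, 0, 1). As functions of (u, v):
  E = r_u · r_u = 81,
  F = r_u · r_v = 0,
  G = r_v · r_v = 1.
Evaluating at (u, v) = (4*pi/5, -5): E = 81, F = 0, G = 1.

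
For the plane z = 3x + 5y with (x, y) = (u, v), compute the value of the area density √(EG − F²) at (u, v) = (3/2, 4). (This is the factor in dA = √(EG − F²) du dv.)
√(EG − F²)|_{(3/2, 4)} = sqrt(35)

E = 10, F = 15, G = 26, so EG − F² = 35. Taking the positive square root: √(EG − F²) = sqrt(35). At (u, v) = (3/2, 4): sqrt(35).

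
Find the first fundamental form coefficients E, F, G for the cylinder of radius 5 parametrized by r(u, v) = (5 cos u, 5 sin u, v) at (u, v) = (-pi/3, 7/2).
E = 25;  F = 0;  G = 1

Partials: r_u = (-5*sin(u), 5*cos(u), 0), r_v = (0, 0, 1). As functions of (u, v):
  E = r_u · r_u = 25,
  F = r_u · r_v = 0,
  G = r_v · r_v = 1.
Evaluating at (u, v) = (-pi/3, 7/2): E = 25, F = 0, G = 1.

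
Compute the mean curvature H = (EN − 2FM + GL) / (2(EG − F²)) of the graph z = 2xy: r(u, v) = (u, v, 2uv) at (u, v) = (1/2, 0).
H = 0

With E = 4*v^2 + 1, F = 4*u*v, G = 4*u^2 + 1, L = 0, M = 2/sqrt(4*u^2 + 4*v^2 + 1), N = 0, assemble
  H = (EN − 2FM + GL) / (2(EG − F²)) = -8*u*v/(4*u^2 + 4*v^2 + 1)^(3/2).
At (u, v) = (1/2, 0): H = 0.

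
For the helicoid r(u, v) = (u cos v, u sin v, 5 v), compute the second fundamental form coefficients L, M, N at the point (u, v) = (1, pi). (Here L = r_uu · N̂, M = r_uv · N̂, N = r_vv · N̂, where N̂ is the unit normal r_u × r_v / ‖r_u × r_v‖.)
L = 0;  M = -5*sqrt(26)/26;  N = 0

Compute the unit normal N̂(u, v) = (5*sin(v)/sqrt(u^2 + 25), -5*cos(v)/sqrt(u^2 + 25), u/sqrt(u^2 + 25)), and the second partials r_uu, r_uv, r_vv. Take dot products:
  L(u, v) = r_uu · N̂ = 0,
  M(u, v) = r_uv · N̂ = -5/sqrt(u^2 + 25),
  N(u, v) = r_vv · N̂ = 0.
Evaluating at (u, v) = (1, pi):
  L = 0, M = -5*sqrt(26)/26, N = 0.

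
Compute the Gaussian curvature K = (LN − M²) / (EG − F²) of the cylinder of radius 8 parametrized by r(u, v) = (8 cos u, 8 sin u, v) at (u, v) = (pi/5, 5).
K = 0

Coefficients of the first fundamental form: E = 64, F = 0, G = 1.
Coefficients of the second fundamental form: L = -8, M = 0, N = 0.
Assemble K = (LN − M²)/(EG − F²) = 0. At (u, v) = (pi/5, 5): K = 0.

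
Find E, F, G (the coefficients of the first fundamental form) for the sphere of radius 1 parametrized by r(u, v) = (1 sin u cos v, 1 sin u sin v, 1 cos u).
E = 1;  F = 0;  G = sin(u)^2

Compute partials: r_u = (cos(u)*cos(v), sin(v)*cos(u), -sin(u)), r_v = (-sin(u)*sin(v), sin(u)*cos(v), 0). Then
  E = r_u · r_u = 1,
  F = r_u · r_v = 0,
  G = r_v · r_v = sin(u)^2.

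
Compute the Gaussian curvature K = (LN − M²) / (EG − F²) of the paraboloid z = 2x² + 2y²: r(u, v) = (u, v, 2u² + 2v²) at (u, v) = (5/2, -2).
K = 16/27225

Coefficients of the first fundamental form: E = 16*u^2 + 1, F = 16*u*v, G = 16*v^2 + 1.
Coefficients of the second fundamental form: L = 4/sqrt(16*u^2 + 16*v^2 + 1), M = 0, N = 4/sqrt(16*u^2 + 16*v^2 + 1).
Assemble K = (LN − M²)/(EG − F²) = 16/(256*u^4 + 512*u^2*v^2 + 32*u^2 + 256*v^4 + 32*v^2 + 1). At (u, v) = (5/2, -2): K = 16/27225.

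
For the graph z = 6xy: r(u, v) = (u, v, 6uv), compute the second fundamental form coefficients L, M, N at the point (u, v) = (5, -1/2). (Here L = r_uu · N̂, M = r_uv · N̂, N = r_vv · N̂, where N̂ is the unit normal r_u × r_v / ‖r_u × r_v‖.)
L = 0;  M = 3*sqrt(910)/455;  N = 0

Compute the unit normal N̂(u, v) = (-6*v/sqrt(36*u^2 + 36*v^2 + 1), -6*u/sqrt(36*u^2 + 36*v^2 + 1), 1/sqrt(36*u^2 + 36*v^2 + 1)), and the second partials r_uu, r_uv, r_vv. Take dot products:
  L(u, v) = r_uu · N̂ = 0,
  M(u, v) = r_uv · N̂ = 6/sqrt(36*u^2 + 36*v^2 + 1),
  N(u, v) = r_vv · N̂ = 0.
Evaluating at (u, v) = (5, -1/2):
  L = 0, M = 3*sqrt(910)/455, N = 0.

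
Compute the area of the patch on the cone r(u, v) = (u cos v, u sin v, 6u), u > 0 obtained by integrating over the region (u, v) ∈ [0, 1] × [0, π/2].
Area = sqrt(37)*pi/4

Area = ∫∫ √(EG − F²) du dv with √(EG − F²) = sqrt(37)*Abs(u). Integrating over [0, 1] × [0, π/2] gives sqrt(37)*pi/4.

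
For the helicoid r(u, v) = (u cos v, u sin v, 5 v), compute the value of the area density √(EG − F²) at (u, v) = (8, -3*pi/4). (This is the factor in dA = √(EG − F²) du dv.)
√(EG − F²)|_{(8, -3*pi/4)} = sqrt(89)

E = 1, F = 0, G = u^2 + 25, so EG − F² = u^2 + 25. Taking the positive square root: √(EG − F²) = sqrt(u^2 + 25). At (u, v) = (8, -3*pi/4): sqrt(89).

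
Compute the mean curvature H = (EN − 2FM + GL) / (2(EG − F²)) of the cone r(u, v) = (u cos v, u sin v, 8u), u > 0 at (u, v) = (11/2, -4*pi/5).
H = 8*sqrt(65)/715

With E = 65, F = 0, G = u^2, L = 0, M = 0, N = 8*sqrt(65)*u^2/(65*Abs(u)), assemble
  H = (EN − 2FM + GL) / (2(EG − F²)) = 4*sqrt(65)/(65*Abs(u)).
At (u, v) = (11/2, -4*pi/5): H = 8*sqrt(65)/715.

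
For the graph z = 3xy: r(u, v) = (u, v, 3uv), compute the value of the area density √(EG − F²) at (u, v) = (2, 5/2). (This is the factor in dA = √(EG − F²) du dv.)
√(EG − F²)|_{(2, 5/2)} = sqrt(373)/2

E = 9*v^2 + 1, F = 9*u*v, G = 9*u^2 + 1, so EG − F² = 9*u^2 + 9*v^2 + 1. Taking the positive square root: √(EG − F²) = sqrt(9*u^2 + 9*v^2 + 1). At (u, v) = (2, 5/2): sqrt(373)/2.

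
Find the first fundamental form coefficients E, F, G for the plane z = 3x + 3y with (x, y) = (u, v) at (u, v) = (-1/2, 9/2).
E = 10;  F = 9;  G = 10

Partials: r_u = (1, 0, 3), r_v = (0, 1, 3). As functions of (u, v):
  E = r_u · r_u = 10,
  F = r_u · r_v = 9,
  G = r_v · r_v = 10.
Evaluating at (u, v) = (-1/2, 9/2): E = 10, F = 9, G = 10.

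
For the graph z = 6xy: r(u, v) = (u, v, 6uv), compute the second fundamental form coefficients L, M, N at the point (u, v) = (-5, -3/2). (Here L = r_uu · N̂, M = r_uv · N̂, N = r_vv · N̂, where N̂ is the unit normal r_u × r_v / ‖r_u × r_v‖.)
L = 0;  M = 3*sqrt(982)/491;  N = 0

Compute the unit normal N̂(u, v) = (-6*v/sqrt(36*u^2 + 36*v^2 + 1), -6*u/sqrt(36*u^2 + 36*v^2 + 1), 1/sqrt(36*u^2 + 36*v^2 + 1)), and the second partials r_uu, r_uv, r_vv. Take dot products:
  L(u, v) = r_uu · N̂ = 0,
  M(u, v) = r_uv · N̂ = 6/sqrt(36*u^2 + 36*v^2 + 1),
  N(u, v) = r_vv · N̂ = 0.
Evaluating at (u, v) = (-5, -3/2):
  L = 0, M = 3*sqrt(982)/491, N = 0.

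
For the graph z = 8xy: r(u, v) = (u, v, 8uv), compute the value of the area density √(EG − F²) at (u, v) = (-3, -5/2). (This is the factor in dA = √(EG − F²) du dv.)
√(EG − F²)|_{(-3, -5/2)} = sqrt(977)

E = 64*v^2 + 1, F = 64*u*v, G = 64*u^2 + 1, so EG − F² = 64*u^2 + 64*v^2 + 1. Taking the positive square root: √(EG − F²) = sqrt(64*u^2 + 64*v^2 + 1). At (u, v) = (-3, -5/2): sqrt(977).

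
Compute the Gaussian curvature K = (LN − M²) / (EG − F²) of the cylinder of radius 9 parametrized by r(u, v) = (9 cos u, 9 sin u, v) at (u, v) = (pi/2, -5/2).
K = 0

Coefficients of the first fundamental form: E = 81, F = 0, G = 1.
Coefficients of the second fundamental form: L = -9, M = 0, N = 0.
Assemble K = (LN − M²)/(EG − F²) = 0. At (u, v) = (pi/2, -5/2): K = 0.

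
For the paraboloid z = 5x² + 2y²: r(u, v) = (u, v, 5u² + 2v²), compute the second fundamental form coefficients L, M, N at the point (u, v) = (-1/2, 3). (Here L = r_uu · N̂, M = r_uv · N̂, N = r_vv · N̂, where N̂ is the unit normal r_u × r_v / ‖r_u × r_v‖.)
L = sqrt(170)/17;  M = 0;  N = 2*sqrt(170)/85

Compute the unit normal N̂(u, v) = (-10*u/sqrt(100*u^2 + 16*v^2 + 1), -4*v/sqrt(100*u^2 + 16*v^2 + 1), 1/sqrt(100*u^2 + 16*v^2 + 1)), and the second partials r_uu, r_uv, r_vv. Take dot products:
  L(u, v) = r_uu · N̂ = 10/sqrt(100*u^2 + 16*v^2 + 1),
  M(u, v) = r_uv · N̂ = 0,
  N(u, v) = r_vv · N̂ = 4/sqrt(100*u^2 + 16*v^2 + 1).
Evaluating at (u, v) = (-1/2, 3):
  L = sqrt(170)/17, M = 0, N = 2*sqrt(170)/85.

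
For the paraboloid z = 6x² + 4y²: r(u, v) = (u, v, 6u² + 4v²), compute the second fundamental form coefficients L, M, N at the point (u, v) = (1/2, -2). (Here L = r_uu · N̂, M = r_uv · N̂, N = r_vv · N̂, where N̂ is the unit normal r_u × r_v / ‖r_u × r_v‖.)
L = 12*sqrt(293)/293;  M = 0;  N = 8*sqrt(293)/293

Compute the unit normal N̂(u, v) = (-12*u/sqrt(144*u^2 + 64*v^2 + 1), -8*v/sqrt(144*u^2 + 64*v^2 + 1), 1/sqrt(144*u^2 + 64*v^2 + 1)), and the second partials r_uu, r_uv, r_vv. Take dot products:
  L(u, v) = r_uu · N̂ = 12/sqrt(144*u^2 + 64*v^2 + 1),
  M(u, v) = r_uv · N̂ = 0,
  N(u, v) = r_vv · N̂ = 8/sqrt(144*u^2 + 64*v^2 + 1).
Evaluating at (u, v) = (1/2, -2):
  L = 12*sqrt(293)/293, M = 0, N = 8*sqrt(293)/293.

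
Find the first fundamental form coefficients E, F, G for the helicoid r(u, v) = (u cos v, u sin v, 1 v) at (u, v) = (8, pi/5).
E = 1;  F = 0;  G = 65

Partials: r_u = (cos(v), sin(v), 0), r_v = (-u*sin(v), u*cos(v), 1). As functions of (u, v):
  E = r_u · r_u = 1,
  F = r_u · r_v = 0,
  G = r_v · r_v = u^2 + 1.
Evaluating at (u, v) = (8, pi/5): E = 1, F = 0, G = 65.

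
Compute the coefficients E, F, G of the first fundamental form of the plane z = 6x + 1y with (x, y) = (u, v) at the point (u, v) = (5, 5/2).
E = 37;  F = 6;  G = 2

Partials: r_u = (1, 0, 6), r_v = (0, 1, 1). As functions of (u, v):
  E = r_u · r_u = 37,
  F = r_u · r_v = 6,
  G = r_v · r_v = 2.
Evaluating at (u, v) = (5, 5/2): E = 37, F = 6, G = 2.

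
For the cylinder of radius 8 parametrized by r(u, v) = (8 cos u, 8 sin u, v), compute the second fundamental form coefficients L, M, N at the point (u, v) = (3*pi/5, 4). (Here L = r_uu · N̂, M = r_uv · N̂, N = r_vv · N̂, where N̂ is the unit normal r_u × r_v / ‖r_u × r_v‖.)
L = -8;  M = 0;  N = 0

Compute the unit normal N̂(u, v) = (cos(u), sin(u), 0), and the second partials r_uu, r_uv, r_vv. Take dot products:
  L(u, v) = r_uu · N̂ = -8,
  M(u, v) = r_uv · N̂ = 0,
  N(u, v) = r_vv · N̂ = 0.
Evaluating at (u, v) = (3*pi/5, 4):
  L = -8, M = 0, N = 0.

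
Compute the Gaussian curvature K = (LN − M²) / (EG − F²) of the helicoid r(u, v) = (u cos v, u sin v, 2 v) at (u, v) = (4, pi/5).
K = -1/100

Coefficients of the first fundamental form: E = 1, F = 0, G = u^2 + 4.
Coefficients of the second fundamental form: L = 0, M = -2/sqrt(u^2 + 4), N = 0.
Assemble K = (LN − M²)/(EG − F²) = -4/(u^2 + 4)^2. At (u, v) = (4, pi/5): K = -1/100.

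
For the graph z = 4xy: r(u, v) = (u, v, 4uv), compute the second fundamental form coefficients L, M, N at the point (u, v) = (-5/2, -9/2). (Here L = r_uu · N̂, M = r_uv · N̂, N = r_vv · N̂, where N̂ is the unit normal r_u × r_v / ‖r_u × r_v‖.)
L = 0;  M = 4*sqrt(17)/85;  N = 0

Compute the unit normal N̂(u, v) = (-4*v/sqrt(16*u^2 + 16*v^2 + 1), -4*u/sqrt(16*u^2 + 16*v^2 + 1), 1/sqrt(16*u^2 + 16*v^2 + 1)), and the second partials r_uu, r_uv, r_vv. Take dot products:
  L(u, v) = r_uu · N̂ = 0,
  M(u, v) = r_uv · N̂ = 4/sqrt(16*u^2 + 16*v^2 + 1),
  N(u, v) = r_vv · N̂ = 0.
Evaluating at (u, v) = (-5/2, -9/2):
  L = 0, M = 4*sqrt(17)/85, N = 0.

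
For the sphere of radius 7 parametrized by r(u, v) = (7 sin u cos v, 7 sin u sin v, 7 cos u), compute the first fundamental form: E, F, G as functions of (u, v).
E = 49;  F = 0;  G = 49*sin(u)^2

Compute partials: r_u = (7*cos(u)*cos(v), 7*sin(v)*cos(u), -7*sin(u)), r_v = (-7*sin(u)*sin(v), 7*sin(u)*cos(v), 0). Then
  E = r_u · r_u = 49,
  F = r_u · r_v = 0,
  G = r_v · r_v = 49*sin(u)^2.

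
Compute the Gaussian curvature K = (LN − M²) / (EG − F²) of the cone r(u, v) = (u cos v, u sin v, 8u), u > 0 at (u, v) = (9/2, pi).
K = 0

Coefficients of the first fundamental form: E = 65, F = 0, G = u^2.
Coefficients of the second fundamental form: L = 0, M = 0, N = 8*sqrt(65)*u^2/(65*Abs(u)).
Assemble K = (LN − M²)/(EG − F²) = 0. At (u, v) = (9/2, pi): K = 0.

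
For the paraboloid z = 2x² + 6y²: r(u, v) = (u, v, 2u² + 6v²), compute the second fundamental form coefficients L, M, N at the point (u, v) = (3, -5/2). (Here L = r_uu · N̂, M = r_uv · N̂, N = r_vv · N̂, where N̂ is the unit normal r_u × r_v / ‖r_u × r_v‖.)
L = 4*sqrt(1045)/1045;  M = 0;  N = 12*sqrt(1045)/1045

Compute the unit normal N̂(u, v) = (-4*u/sqrt(16*u^2 + 144*v^2 + 1), -12*v/sqrt(16*u^2 + 144*v^2 + 1), 1/sqrt(16*u^2 + 144*v^2 + 1)), and the second partials r_uu, r_uv, r_vv. Take dot products:
  L(u, v) = r_uu · N̂ = 4/sqrt(16*u^2 + 144*v^2 + 1),
  M(u, v) = r_uv · N̂ = 0,
  N(u, v) = r_vv · N̂ = 12/sqrt(16*u^2 + 144*v^2 + 1).
Evaluating at (u, v) = (3, -5/2):
  L = 4*sqrt(1045)/1045, M = 0, N = 12*sqrt(1045)/1045.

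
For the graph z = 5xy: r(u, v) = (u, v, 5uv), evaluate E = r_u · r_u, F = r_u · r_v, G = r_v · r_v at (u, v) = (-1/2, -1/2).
E = 29/4;  F = 25/4;  G = 29/4

Partials: r_u = (1, 0, 5*v), r_v = (0, 1, 5*u). As functions of (u, v):
  E = r_u · r_u = 25*v^2 + 1,
  F = r_u · r_v = 25*u*v,
  G = r_v · r_v = 25*u^2 + 1.
Evaluating at (u, v) = (-1/2, -1/2): E = 29/4, F = 25/4, G = 29/4.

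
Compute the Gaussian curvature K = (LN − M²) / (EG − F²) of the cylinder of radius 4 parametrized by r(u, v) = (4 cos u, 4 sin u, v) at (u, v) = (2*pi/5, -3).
K = 0

Coefficients of the first fundamental form: E = 16, F = 0, G = 1.
Coefficients of the second fundamental form: L = -4, M = 0, N = 0.
Assemble K = (LN − M²)/(EG − F²) = 0. At (u, v) = (2*pi/5, -3): K = 0.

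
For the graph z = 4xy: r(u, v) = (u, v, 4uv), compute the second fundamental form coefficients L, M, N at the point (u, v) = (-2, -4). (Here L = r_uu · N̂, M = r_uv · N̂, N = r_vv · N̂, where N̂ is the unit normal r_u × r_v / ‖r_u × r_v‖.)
L = 0;  M = 4*sqrt(321)/321;  N = 0

Compute the unit normal N̂(u, v) = (-4*v/sqrt(16*u^2 + 16*v^2 + 1), -4*u/sqrt(16*u^2 + 16*v^2 + 1), 1/sqrt(16*u^2 + 16*v^2 + 1)), and the second partials r_uu, r_uv, r_vv. Take dot products:
  L(u, v) = r_uu · N̂ = 0,
  M(u, v) = r_uv · N̂ = 4/sqrt(16*u^2 + 16*v^2 + 1),
  N(u, v) = r_vv · N̂ = 0.
Evaluating at (u, v) = (-2, -4):
  L = 0, M = 4*sqrt(321)/321, N = 0.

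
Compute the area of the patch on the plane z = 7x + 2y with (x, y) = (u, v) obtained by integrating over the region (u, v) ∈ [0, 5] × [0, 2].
Area = 30*sqrt(6)

Area = ∫∫ √(EG − F²) du dv with √(EG − F²) = 3*sqrt(6). Integrating over [0, 5] × [0, 2] gives 30*sqrt(6).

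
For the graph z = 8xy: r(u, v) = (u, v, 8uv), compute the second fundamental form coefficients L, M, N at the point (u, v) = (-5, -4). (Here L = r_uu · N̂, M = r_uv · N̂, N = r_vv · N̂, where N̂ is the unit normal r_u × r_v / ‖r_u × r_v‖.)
L = 0;  M = 8*sqrt(105)/525;  N = 0

Compute the unit normal N̂(u, v) = (-8*v/sqrt(64*u^2 + 64*v^2 + 1), -8*u/sqrt(64*u^2 + 64*v^2 + 1), 1/sqrt(64*u^2 + 64*v^2 + 1)), and the second partials r_uu, r_uv, r_vv. Take dot products:
  L(u, v) = r_uu · N̂ = 0,
  M(u, v) = r_uv · N̂ = 8/sqrt(64*u^2 + 64*v^2 + 1),
  N(u, v) = r_vv · N̂ = 0.
Evaluating at (u, v) = (-5, -4):
  L = 0, M = 8*sqrt(105)/525, N = 0.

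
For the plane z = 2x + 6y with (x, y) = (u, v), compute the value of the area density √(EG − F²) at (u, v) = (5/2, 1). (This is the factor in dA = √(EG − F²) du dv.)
√(EG − F²)|_{(5/2, 1)} = sqrt(41)

E = 5, F = 12, G = 37, so EG − F² = 41. Taking the positive square root: √(EG − F²) = sqrt(41). At (u, v) = (5/2, 1): sqrt(41).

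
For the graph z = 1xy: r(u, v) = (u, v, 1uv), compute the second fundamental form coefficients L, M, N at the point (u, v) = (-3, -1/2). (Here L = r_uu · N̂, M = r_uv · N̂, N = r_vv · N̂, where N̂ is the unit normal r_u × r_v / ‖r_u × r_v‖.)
L = 0;  M = 2*sqrt(41)/41;  N = 0

Compute the unit normal N̂(u, v) = (-v/sqrt(u^2 + v^2 + 1), -u/sqrt(u^2 + v^2 + 1), 1/sqrt(u^2 + v^2 + 1)), and the second partials r_uu, r_uv, r_vv. Take dot products:
  L(u, v) = r_uu · N̂ = 0,
  M(u, v) = r_uv · N̂ = 1/sqrt(u^2 + v^2 + 1),
  N(u, v) = r_vv · N̂ = 0.
Evaluating at (u, v) = (-3, -1/2):
  L = 0, M = 2*sqrt(41)/41, N = 0.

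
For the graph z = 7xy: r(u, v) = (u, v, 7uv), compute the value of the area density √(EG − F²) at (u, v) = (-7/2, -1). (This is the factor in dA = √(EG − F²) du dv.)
√(EG − F²)|_{(-7/2, -1)} = 51/2

E = 49*v^2 + 1, F = 49*u*v, G = 49*u^2 + 1, so EG − F² = 49*u^2 + 49*v^2 + 1. Taking the positive square root: √(EG − F²) = sqrt(49*u^2 + 49*v^2 + 1). At (u, v) = (-7/2, -1): 51/2.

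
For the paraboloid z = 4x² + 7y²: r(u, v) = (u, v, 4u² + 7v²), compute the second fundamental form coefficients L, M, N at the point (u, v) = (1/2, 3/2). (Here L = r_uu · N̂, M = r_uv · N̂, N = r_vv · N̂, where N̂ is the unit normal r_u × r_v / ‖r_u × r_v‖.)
L = 4*sqrt(458)/229;  M = 0;  N = 7*sqrt(458)/229

Compute the unit normal N̂(u, v) = (-8*u/sqrt(64*u^2 + 196*v^2 + 1), -14*v/sqrt(64*u^2 + 196*v^2 + 1), 1/sqrt(64*u^2 + 196*v^2 + 1)), and the second partials r_uu, r_uv, r_vv. Take dot products:
  L(u, v) = r_uu · N̂ = 8/sqrt(64*u^2 + 196*v^2 + 1),
  M(u, v) = r_uv · N̂ = 0,
  N(u, v) = r_vv · N̂ = 14/sqrt(64*u^2 + 196*v^2 + 1).
Evaluating at (u, v) = (1/2, 3/2):
  L = 4*sqrt(458)/229, M = 0, N = 7*sqrt(458)/229.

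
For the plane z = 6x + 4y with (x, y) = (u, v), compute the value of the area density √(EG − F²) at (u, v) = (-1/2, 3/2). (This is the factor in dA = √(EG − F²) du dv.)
√(EG − F²)|_{(-1/2, 3/2)} = sqrt(53)

E = 37, F = 24, G = 17, so EG − F² = 53. Taking the positive square root: √(EG − F²) = sqrt(53). At (u, v) = (-1/2, 3/2): sqrt(53).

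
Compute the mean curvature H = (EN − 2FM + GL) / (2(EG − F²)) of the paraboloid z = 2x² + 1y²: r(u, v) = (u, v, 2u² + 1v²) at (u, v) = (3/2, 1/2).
H = 41*sqrt(38)/1444

With E = 16*u^2 + 1, F = 8*u*v, G = 4*v^2 + 1, L = 4/sqrt(16*u^2 + 4*v^2 + 1), M = 0, N = 2/sqrt(16*u^2 + 4*v^2 + 1), assemble
  H = (EN − 2FM + GL) / (2(EG − F²)) = (16*u^2 + 8*v^2 + 3)/(16*u^2 + 4*v^2 + 1)^(3/2).
At (u, v) = (3/2, 1/2): H = 41*sqrt(38)/1444.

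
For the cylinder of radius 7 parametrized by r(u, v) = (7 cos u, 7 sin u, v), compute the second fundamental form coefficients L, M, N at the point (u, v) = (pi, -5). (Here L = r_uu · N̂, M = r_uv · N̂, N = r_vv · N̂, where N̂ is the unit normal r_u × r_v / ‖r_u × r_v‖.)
L = -7;  M = 0;  N = 0

Compute the unit normal N̂(u, v) = (cos(u), sin(u), 0), and the second partials r_uu, r_uv, r_vv. Take dot products:
  L(u, v) = r_uu · N̂ = -7,
  M(u, v) = r_uv · N̂ = 0,
  N(u, v) = r_vv · N̂ = 0.
Evaluating at (u, v) = (pi, -5):
  L = -7, M = 0, N = 0.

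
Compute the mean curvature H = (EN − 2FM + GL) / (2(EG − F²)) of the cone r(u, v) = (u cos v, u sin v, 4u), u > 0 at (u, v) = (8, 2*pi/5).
H = sqrt(17)/68

With E = 17, F = 0, G = u^2, L = 0, M = 0, N = 4*sqrt(17)*u^2/(17*Abs(u)), assemble
  H = (EN − 2FM + GL) / (2(EG − F²)) = 2*sqrt(17)/(17*Abs(u)).
At (u, v) = (8, 2*pi/5): H = sqrt(17)/68.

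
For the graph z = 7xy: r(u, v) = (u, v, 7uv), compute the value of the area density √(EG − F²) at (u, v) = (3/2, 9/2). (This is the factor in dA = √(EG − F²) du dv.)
√(EG − F²)|_{(3/2, 9/2)} = sqrt(4414)/2

E = 49*v^2 + 1, F = 49*u*v, G = 49*u^2 + 1, so EG − F² = 49*u^2 + 49*v^2 + 1. Taking the positive square root: √(EG − F²) = sqrt(49*u^2 + 49*v^2 + 1). At (u, v) = (3/2, 9/2): sqrt(4414)/2.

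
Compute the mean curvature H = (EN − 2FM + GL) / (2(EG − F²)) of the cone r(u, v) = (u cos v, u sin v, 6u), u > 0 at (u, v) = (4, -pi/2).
H = 3*sqrt(37)/148

With E = 37, F = 0, G = u^2, L = 0, M = 0, N = 6*sqrt(37)*u^2/(37*Abs(u)), assemble
  H = (EN − 2FM + GL) / (2(EG − F²)) = 3*sqrt(37)/(37*Abs(u)).
At (u, v) = (4, -pi/2): H = 3*sqrt(37)/148.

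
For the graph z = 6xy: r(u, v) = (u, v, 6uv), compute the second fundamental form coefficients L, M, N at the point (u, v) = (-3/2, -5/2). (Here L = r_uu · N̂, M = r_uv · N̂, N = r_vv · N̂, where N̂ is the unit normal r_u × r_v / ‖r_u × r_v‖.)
L = 0;  M = 6*sqrt(307)/307;  N = 0

Compute the unit normal N̂(u, v) = (-6*v/sqrt(36*u^2 + 36*v^2 + 1), -6*u/sqrt(36*u^2 + 36*v^2 + 1), 1/sqrt(36*u^2 + 36*v^2 + 1)), and the second partials r_uu, r_uv, r_vv. Take dot products:
  L(u, v) = r_uu · N̂ = 0,
  M(u, v) = r_uv · N̂ = 6/sqrt(36*u^2 + 36*v^2 + 1),
  N(u, v) = r_vv · N̂ = 0.
Evaluating at (u, v) = (-3/2, -5/2):
  L = 0, M = 6*sqrt(307)/307, N = 0.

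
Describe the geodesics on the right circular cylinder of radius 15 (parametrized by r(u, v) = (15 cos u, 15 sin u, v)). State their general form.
The cylinder is flat (K = 0) and locally isometric to the plane via the development (u, v) ↦ (15 u, v). Geodesics are the pre-images of straight lines: circles (v constant), vertical lines (u constant), and helices (v = c · u + d) for constants c, d.

A right cylinder has E = 15², F = 0, G = 1, so EG − F² = 15², and L = −15, M = N = 0, giving K = (LN − M²)/(EG − F²) = 0 everywhere. A flat surface is locally isometric to the Euclidean plane via the map (u, v) ↦ (15 u, v). Straight lines in the (x̃, ỹ) plane pull back to: (a) horizontal circles (v = const), (b) vertical generators (u = const), and (c) helices (15 u tan θ = v, i.e. v = c · u + d).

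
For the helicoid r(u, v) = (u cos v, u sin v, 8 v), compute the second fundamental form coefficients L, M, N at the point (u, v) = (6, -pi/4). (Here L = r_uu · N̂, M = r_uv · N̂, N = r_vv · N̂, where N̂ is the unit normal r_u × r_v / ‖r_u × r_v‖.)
L = 0;  M = -4/5;  N = 0

Compute the unit normal N̂(u, v) = (8*sin(v)/sqrt(u^2 + 64), -8*cos(v)/sqrt(u^2 + 64), u/sqrt(u^2 + 64)), and the second partials r_uu, r_uv, r_vv. Take dot products:
  L(u, v) = r_uu · N̂ = 0,
  M(u, v) = r_uv · N̂ = -8/sqrt(u^2 + 64),
  N(u, v) = r_vv · N̂ = 0.
Evaluating at (u, v) = (6, -pi/4):
  L = 0, M = -4/5, N = 0.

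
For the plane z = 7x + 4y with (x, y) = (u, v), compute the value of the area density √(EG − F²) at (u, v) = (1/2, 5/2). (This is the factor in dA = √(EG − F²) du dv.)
√(EG − F²)|_{(1/2, 5/2)} = sqrt(66)

E = 50, F = 28, G = 17, so EG − F² = 66. Taking the positive square root: √(EG − F²) = sqrt(66). At (u, v) = (1/2, 5/2): sqrt(66).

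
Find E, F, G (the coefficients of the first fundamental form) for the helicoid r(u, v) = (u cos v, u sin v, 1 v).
E = 1;  F = 0;  G = u^2 + 1

Compute partials: r_u = (cos(v), sin(v), 0), r_v = (-u*sin(v), u*cos(v), 1). Then
  E = r_u · r_u = 1,
  F = r_u · r_v = 0,
  G = r_v · r_v = u^2 + 1.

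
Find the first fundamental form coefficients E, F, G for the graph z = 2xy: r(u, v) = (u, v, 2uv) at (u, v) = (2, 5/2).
E = 26;  F = 20;  G = 17

Partials: r_u = (1, 0, 2*v), r_v = (0, 1, 2*u). As functions of (u, v):
  E = r_u · r_u = 4*v^2 + 1,
  F = r_u · r_v = 4*u*v,
  G = r_v · r_v = 4*u^2 + 1.
Evaluating at (u, v) = (2, 5/2): E = 26, F = 20, G = 17.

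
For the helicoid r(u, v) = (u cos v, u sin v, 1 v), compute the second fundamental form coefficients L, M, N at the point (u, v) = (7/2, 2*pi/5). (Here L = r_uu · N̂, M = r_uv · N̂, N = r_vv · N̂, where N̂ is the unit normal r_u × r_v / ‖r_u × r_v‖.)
L = 0;  M = -2*sqrt(53)/53;  N = 0

Compute the unit normal N̂(u, v) = (sin(v)/sqrt(u^2 + 1), -cos(v)/sqrt(u^2 + 1), u/sqrt(u^2 + 1)), and the second partials r_uu, r_uv, r_vv. Take dot products:
  L(u, v) = r_uu · N̂ = 0,
  M(u, v) = r_uv · N̂ = -1/sqrt(u^2 + 1),
  N(u, v) = r_vv · N̂ = 0.
Evaluating at (u, v) = (7/2, 2*pi/5):
  L = 0, M = -2*sqrt(53)/53, N = 0.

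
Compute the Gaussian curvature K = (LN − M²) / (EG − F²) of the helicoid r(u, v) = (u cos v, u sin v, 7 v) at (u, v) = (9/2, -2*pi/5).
K = -784/76729

Coefficients of the first fundamental form: E = 1, F = 0, G = u^2 + 49.
Coefficients of the second fundamental form: L = 0, M = -7/sqrt(u^2 + 49), N = 0.
Assemble K = (LN − M²)/(EG − F²) = -49/(u^2 + 49)^2. At (u, v) = (9/2, -2*pi/5): K = -784/76729.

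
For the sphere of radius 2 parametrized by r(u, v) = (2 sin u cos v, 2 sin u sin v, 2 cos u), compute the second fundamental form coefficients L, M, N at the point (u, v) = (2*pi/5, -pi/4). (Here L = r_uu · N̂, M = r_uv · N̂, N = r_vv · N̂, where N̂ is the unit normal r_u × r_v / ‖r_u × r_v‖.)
L = -2;  M = 0;  N = -5/4 - sqrt(5)/4

Compute the unit normal N̂(u, v) = (sin(u)^2*cos(v)/Abs(sin(u)), sin(u)^2*sin(v)/Abs(sin(u)), sin(2*u)/(2*Abs(sin(u)))), and the second partials r_uu, r_uv, r_vv. Take dot products:
  L(u, v) = r_uu · N̂ = -2*sin(u)/Abs(sin(u)),
  M(u, v) = r_uv · N̂ = 0,
  N(u, v) = r_vv · N̂ = -2*sin(u)^3/Abs(sin(u)).
Evaluating at (u, v) = (2*pi/5, -pi/4):
  L = -2, M = 0, N = -5/4 - sqrt(5)/4.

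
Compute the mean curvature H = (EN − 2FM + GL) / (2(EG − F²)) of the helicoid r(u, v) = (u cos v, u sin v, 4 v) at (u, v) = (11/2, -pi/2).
H = 0

With E = 1, F = 0, G = u^2 + 16, L = 0, M = -4/sqrt(u^2 + 16), N = 0, assemble
  H = (EN − 2FM + GL) / (2(EG − F²)) = 0.
At (u, v) = (11/2, -pi/2): H = 0.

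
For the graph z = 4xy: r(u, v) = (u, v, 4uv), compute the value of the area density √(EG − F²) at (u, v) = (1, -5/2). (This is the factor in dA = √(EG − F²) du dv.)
√(EG − F²)|_{(1, -5/2)} = 3*sqrt(13)

E = 16*v^2 + 1, F = 16*u*v, G = 16*u^2 + 1, so EG − F² = 16*u^2 + 16*v^2 + 1. Taking the positive square root: √(EG − F²) = sqrt(16*u^2 + 16*v^2 + 1). At (u, v) = (1, -5/2): 3*sqrt(13).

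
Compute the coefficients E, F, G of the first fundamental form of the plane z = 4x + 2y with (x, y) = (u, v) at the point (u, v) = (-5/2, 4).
E = 17;  F = 8;  G = 5

Partials: r_u = (1, 0, 4), r_v = (0, 1, 2). As functions of (u, v):
  E = r_u · r_u = 17,
  F = r_u · r_v = 8,
  G = r_v · r_v = 5.
Evaluating at (u, v) = (-5/2, 4): E = 17, F = 8, G = 5.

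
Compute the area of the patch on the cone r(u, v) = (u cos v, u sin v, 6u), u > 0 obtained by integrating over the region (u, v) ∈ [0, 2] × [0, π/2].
Area = sqrt(37)*pi

Area = ∫∫ √(EG − F²) du dv with √(EG − F²) = sqrt(37)*Abs(u). Integrating over [0, 2] × [0, π/2] gives sqrt(37)*pi.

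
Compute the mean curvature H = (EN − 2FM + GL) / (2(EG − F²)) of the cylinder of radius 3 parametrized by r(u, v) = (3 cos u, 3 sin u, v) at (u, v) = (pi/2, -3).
H = -1/6

With E = 9, F = 0, G = 1, L = -3, M = 0, N = 0, assemble
  H = (EN − 2FM + GL) / (2(EG − F²)) = -1/6.
At (u, v) = (pi/2, -3): H = -1/6.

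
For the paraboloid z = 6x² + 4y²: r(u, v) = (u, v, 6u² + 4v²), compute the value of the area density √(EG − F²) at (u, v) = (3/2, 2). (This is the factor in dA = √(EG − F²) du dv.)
√(EG − F²)|_{(3/2, 2)} = sqrt(581)

E = 144*u^2 + 1, F = 96*u*v, G = 64*v^2 + 1, so EG − F² = 144*u^2 + 64*v^2 + 1. Taking the positive square root: √(EG − F²) = sqrt(144*u^2 + 64*v^2 + 1). At (u, v) = (3/2, 2): sqrt(581).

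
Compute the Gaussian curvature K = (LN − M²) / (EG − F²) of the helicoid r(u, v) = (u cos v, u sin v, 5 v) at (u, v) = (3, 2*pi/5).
K = -25/1156

Coefficients of the first fundamental form: E = 1, F = 0, G = u^2 + 25.
Coefficients of the second fundamental form: L = 0, M = -5/sqrt(u^2 + 25), N = 0.
Assemble K = (LN − M²)/(EG − F²) = -25/(u^2 + 25)^2. At (u, v) = (3, 2*pi/5): K = -25/1156.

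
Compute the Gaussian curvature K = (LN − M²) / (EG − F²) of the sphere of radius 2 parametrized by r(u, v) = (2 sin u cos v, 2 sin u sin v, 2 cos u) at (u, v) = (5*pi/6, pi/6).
K = 1/4

Coefficients of the first fundamental form: E = 4, F = 0, G = 4*sin(u)^2.
Coefficients of the second fundamental form: L = -2*sin(u)/Abs(sin(u)), M = 0, N = -2*sin(u)^3/Abs(sin(u)).
Assemble K = (LN − M²)/(EG − F²) = 1/4. At (u, v) = (5*pi/6, pi/6): K = 1/4.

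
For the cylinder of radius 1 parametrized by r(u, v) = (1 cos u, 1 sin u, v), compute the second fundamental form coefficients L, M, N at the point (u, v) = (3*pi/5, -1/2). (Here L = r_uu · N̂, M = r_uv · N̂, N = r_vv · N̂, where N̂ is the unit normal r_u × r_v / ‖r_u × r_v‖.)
L = -1;  M = 0;  N = 0

Compute the unit normal N̂(u, v) = (cos(u), sin(u), 0), and the second partials r_uu, r_uv, r_vv. Take dot products:
  L(u, v) = r_uu · N̂ = -1,
  M(u, v) = r_uv · N̂ = 0,
  N(u, v) = r_vv · N̂ = 0.
Evaluating at (u, v) = (3*pi/5, -1/2):
  L = -1, M = 0, N = 0.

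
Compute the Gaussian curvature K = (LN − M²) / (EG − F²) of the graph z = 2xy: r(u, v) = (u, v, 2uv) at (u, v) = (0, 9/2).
K = -1/1681

Coefficients of the first fundamental form: E = 4*v^2 + 1, F = 4*u*v, G = 4*u^2 + 1.
Coefficients of the second fundamental form: L = 0, M = 2/sqrt(4*u^2 + 4*v^2 + 1), N = 0.
Assemble K = (LN − M²)/(EG − F²) = -4/(16*u^4 + 32*u^2*v^2 + 8*u^2 + 16*v^4 + 8*v^2 + 1). At (u, v) = (0, 9/2): K = -1/1681.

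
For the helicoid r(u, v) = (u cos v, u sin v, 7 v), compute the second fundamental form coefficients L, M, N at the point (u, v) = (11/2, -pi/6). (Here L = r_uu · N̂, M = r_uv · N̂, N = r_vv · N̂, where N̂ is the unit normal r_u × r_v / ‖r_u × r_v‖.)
L = 0;  M = -14*sqrt(317)/317;  N = 0

Compute the unit normal N̂(u, v) = (7*sin(v)/sqrt(u^2 + 49), -7*cos(v)/sqrt(u^2 + 49), u/sqrt(u^2 + 49)), and the second partials r_uu, r_uv, r_vv. Take dot products:
  L(u, v) = r_uu · N̂ = 0,
  M(u, v) = r_uv · N̂ = -7/sqrt(u^2 + 49),
  N(u, v) = r_vv · N̂ = 0.
Evaluating at (u, v) = (11/2, -pi/6):
  L = 0, M = -14*sqrt(317)/317, N = 0.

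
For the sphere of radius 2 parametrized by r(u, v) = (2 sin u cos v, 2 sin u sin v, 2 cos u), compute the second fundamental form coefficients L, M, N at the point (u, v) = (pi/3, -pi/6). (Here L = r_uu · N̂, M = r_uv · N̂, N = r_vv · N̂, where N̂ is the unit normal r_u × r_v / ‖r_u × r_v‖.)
L = -2;  M = 0;  N = -3/2

Compute the unit normal N̂(u, v) = (sin(u)^2*cos(v)/Abs(sin(u)), sin(u)^2*sin(v)/Abs(sin(u)), sin(2*u)/(2*Abs(sin(u)))), and the second partials r_uu, r_uv, r_vv. Take dot products:
  L(u, v) = r_uu · N̂ = -2*sin(u)/Abs(sin(u)),
  M(u, v) = r_uv · N̂ = 0,
  N(u, v) = r_vv · N̂ = -2*sin(u)^3/Abs(sin(u)).
Evaluating at (u, v) = (pi/3, -pi/6):
  L = -2, M = 0, N = -3/2.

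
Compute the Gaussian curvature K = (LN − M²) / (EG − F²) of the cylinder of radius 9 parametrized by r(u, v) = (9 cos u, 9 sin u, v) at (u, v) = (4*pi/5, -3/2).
K = 0

Coefficients of the first fundamental form: E = 81, F = 0, G = 1.
Coefficients of the second fundamental form: L = -9, M = 0, N = 0.
Assemble K = (LN − M²)/(EG − F²) = 0. At (u, v) = (4*pi/5, -3/2): K = 0.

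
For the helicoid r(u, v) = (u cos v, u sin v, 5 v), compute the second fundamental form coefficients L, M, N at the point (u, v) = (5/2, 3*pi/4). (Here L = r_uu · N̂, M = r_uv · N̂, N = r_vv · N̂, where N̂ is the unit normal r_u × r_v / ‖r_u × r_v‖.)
L = 0;  M = -2*sqrt(5)/5;  N = 0

Compute the unit normal N̂(u, v) = (5*sin(v)/sqrt(u^2 + 25), -5*cos(v)/sqrt(u^2 + 25), u/sqrt(u^2 + 25)), and the second partials r_uu, r_uv, r_vv. Take dot products:
  L(u, v) = r_uu · N̂ = 0,
  M(u, v) = r_uv · N̂ = -5/sqrt(u^2 + 25),
  N(u, v) = r_vv · N̂ = 0.
Evaluating at (u, v) = (5/2, 3*pi/4):
  L = 0, M = -2*sqrt(5)/5, N = 0.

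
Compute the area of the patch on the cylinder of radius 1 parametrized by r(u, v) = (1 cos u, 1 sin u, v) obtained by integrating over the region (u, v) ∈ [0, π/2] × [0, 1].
Area = pi/2

Area = ∫∫ √(EG − F²) du dv with √(EG − F²) = 1. Integrating over [0, π/2] × [0, 1] gives pi/2.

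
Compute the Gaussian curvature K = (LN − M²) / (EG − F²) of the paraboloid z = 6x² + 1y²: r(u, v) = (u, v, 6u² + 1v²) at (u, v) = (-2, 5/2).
K = 6/90601

Coefficients of the first fundamental form: E = 144*u^2 + 1, F = 24*u*v, G = 4*v^2 + 1.
Coefficients of the second fundamental form: L = 12/sqrt(144*u^2 + 4*v^2 + 1), M = 0, N = 2/sqrt(144*u^2 + 4*v^2 + 1).
Assemble K = (LN − M²)/(EG − F²) = 24/(20736*u^4 + 1152*u^2*v^2 + 288*u^2 + 16*v^4 + 8*v^2 + 1). At (u, v) = (-2, 5/2): K = 6/90601.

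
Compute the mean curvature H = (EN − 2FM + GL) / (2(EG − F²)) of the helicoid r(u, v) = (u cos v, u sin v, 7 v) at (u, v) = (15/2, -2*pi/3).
H = 0

With E = 1, F = 0, G = u^2 + 49, L = 0, M = -7/sqrt(u^2 + 49), N = 0, assemble
  H = (EN − 2FM + GL) / (2(EG − F²)) = 0.
At (u, v) = (15/2, -2*pi/3): H = 0.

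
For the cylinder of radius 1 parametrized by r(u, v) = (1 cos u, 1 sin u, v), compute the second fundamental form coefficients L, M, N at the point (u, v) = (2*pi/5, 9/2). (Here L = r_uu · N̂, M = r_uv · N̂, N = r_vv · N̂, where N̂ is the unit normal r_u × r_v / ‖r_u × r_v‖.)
L = -1;  M = 0;  N = 0

Compute the unit normal N̂(u, v) = (cos(u), sin(u), 0), and the second partials r_uu, r_uv, r_vv. Take dot products:
  L(u, v) = r_uu · N̂ = -1,
  M(u, v) = r_uv · N̂ = 0,
  N(u, v) = r_vv · N̂ = 0.
Evaluating at (u, v) = (2*pi/5, 9/2):
  L = -1, M = 0, N = 0.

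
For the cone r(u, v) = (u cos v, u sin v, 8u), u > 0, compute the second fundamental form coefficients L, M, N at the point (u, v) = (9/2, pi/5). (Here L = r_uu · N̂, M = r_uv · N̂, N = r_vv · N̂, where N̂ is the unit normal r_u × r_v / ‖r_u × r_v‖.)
L = 0;  M = 0;  N = 36*sqrt(65)/65

Compute the unit normal N̂(u, v) = (-8*sqrt(65)*u*cos(v)/(65*Abs(u)), -8*sqrt(65)*u*sin(v)/(65*Abs(u)), sqrt(65)*u/(65*Abs(u))), and the second partials r_uu, r_uv, r_vv. Take dot products:
  L(u, v) = r_uu · N̂ = 0,
  M(u, v) = r_uv · N̂ = 0,
  N(u, v) = r_vv · N̂ = 8*sqrt(65)*u^2/(65*Abs(u)).
Evaluating at (u, v) = (9/2, pi/5):
  L = 0, M = 0, N = 36*sqrt(65)/65.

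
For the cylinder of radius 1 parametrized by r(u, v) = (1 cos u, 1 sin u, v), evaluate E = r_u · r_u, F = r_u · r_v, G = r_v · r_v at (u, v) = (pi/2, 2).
E = 1;  F = 0;  G = 1

Partials: r_u = (-sin(u), cos(u), 0), r_v = (0, 0, 1). As functions of (u, v):
  E = r_u · r_u = 1,
  F = r_u · r_v = 0,
  G = r_v · r_v = 1.
Evaluating at (u, v) = (pi/2, 2): E = 1, F = 0, G = 1.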